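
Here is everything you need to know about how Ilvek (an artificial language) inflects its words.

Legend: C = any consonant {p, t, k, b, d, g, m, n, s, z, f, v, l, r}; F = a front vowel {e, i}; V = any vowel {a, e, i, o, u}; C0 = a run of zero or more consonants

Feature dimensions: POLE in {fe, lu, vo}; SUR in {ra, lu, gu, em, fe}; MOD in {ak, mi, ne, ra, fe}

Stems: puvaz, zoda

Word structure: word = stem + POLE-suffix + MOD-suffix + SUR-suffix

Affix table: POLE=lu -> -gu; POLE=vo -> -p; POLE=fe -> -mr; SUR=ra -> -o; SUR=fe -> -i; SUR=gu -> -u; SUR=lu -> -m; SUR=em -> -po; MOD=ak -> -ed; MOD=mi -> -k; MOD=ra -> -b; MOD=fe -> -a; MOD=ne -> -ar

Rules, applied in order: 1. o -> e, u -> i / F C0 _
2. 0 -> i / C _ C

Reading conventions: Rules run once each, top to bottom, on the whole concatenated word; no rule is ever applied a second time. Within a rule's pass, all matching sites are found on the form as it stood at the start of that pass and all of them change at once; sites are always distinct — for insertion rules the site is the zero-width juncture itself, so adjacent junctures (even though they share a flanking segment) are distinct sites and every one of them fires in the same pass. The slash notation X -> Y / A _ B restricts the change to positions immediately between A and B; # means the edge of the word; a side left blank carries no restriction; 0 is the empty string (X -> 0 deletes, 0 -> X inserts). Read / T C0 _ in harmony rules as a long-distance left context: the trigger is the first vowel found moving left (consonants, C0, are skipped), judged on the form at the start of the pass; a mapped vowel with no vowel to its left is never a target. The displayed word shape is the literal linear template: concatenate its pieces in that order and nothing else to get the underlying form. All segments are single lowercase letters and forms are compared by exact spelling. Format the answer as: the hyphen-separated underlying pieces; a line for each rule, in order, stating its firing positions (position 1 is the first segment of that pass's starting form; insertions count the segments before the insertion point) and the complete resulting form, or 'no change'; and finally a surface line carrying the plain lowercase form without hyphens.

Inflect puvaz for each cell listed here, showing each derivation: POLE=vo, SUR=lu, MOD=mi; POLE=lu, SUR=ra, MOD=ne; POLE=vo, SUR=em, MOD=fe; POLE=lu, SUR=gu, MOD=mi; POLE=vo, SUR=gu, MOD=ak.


cell POLE=vo, SUR=lu, MOD=mi:
underlying: puvaz-p-k-m
1. o -> e, u -> i / F C0 _: no change
2. 0 -> i / C _ C: inserts after position(s) 5, 6, 7: puvazipikim
surface: puvazipikim

cell POLE=lu, SUR=ra, MOD=ne:
underlying: puvaz-gu-ar-o
1. o -> e, u -> i / F C0 _: no change
2. 0 -> i / C _ C: inserts after position(s) 5: puvaziguaro
surface: puvaziguaro

cell POLE=vo, SUR=em, MOD=fe:
underlying: puvaz-p-a-po
1. o -> e, u -> i / F C0 _: no change
2. 0 -> i / C _ C: inserts after position(s) 5: puvazipapo
surface: puvazipapo

cell POLE=lu, SUR=gu, MOD=mi:
underlying: puvaz-gu-k-u
1. o -> e, u -> i / F C0 _: no change
2. 0 -> i / C _ C: inserts after position(s) 5: puvaziguku
surface: puvaziguku

cell POLE=vo, SUR=gu, MOD=ak:
underlying: puvaz-p-ed-u
1. o -> e, u -> i / F C0 _: fires at position(s) 9: puvazpedi
2. 0 -> i / C _ C: inserts after position(s) 5: puvazipedi
surface: puvazipedi


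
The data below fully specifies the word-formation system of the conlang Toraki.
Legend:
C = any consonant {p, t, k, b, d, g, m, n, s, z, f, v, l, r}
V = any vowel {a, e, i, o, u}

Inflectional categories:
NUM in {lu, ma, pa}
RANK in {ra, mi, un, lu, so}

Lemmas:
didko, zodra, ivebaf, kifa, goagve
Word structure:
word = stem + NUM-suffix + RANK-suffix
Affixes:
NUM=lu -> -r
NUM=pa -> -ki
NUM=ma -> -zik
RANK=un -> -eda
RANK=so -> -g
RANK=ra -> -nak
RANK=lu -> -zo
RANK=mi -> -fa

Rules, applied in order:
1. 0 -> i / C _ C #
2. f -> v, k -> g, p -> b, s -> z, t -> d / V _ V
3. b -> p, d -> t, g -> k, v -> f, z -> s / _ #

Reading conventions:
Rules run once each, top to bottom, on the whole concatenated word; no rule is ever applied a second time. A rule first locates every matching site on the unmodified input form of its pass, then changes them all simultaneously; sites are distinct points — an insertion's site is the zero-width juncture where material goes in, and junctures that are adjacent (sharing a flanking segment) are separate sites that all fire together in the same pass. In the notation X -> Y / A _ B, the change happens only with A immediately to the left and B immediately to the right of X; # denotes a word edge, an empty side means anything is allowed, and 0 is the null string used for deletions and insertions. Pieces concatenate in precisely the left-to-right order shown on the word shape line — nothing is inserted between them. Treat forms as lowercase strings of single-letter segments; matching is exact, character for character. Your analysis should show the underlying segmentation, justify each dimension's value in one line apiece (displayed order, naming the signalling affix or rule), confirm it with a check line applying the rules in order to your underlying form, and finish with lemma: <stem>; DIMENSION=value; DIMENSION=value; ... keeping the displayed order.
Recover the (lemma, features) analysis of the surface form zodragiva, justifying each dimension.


underlying: zodra-ki-fa
NUM=pa - signalled by the affix -ki
RANK=mi - signalled by the affix -fa
check: zodrakifa -> zodrakifa -> zodragiva -> zodragiva
lemma: zodra; NUM=pa; RANK=mi


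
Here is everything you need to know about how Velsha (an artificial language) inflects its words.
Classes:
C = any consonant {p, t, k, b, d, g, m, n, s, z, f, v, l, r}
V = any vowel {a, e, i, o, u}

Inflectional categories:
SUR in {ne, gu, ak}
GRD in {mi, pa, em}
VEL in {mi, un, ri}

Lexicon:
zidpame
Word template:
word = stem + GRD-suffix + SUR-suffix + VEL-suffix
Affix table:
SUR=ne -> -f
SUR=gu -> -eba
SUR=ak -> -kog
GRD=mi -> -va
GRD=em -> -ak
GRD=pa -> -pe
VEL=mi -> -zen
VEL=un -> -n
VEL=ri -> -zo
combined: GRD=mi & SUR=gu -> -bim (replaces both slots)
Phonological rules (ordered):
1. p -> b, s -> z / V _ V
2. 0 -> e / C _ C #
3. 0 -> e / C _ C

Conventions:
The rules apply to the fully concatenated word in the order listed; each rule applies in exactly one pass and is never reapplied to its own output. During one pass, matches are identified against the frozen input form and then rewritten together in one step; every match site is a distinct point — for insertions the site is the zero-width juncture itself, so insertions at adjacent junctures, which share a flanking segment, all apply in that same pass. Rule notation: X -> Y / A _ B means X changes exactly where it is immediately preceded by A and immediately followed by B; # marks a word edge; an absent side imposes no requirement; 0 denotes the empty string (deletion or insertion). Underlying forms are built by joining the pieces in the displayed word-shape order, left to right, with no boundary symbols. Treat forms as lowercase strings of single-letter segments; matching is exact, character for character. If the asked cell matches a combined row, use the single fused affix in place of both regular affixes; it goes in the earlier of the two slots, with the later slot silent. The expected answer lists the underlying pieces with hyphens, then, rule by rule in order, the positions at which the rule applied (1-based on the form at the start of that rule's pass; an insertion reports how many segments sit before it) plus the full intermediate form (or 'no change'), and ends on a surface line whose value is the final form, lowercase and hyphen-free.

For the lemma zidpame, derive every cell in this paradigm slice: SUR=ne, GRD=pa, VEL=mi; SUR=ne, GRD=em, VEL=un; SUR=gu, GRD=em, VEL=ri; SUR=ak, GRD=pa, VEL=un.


cell SUR=ne, GRD=pa, VEL=mi:
underlying: zidpame-pe-f-zen
1. p -> b, s -> z / V _ V: fires at position(s) 8: zidpamebefzen
2. 0 -> e / C _ C #: no change
3. 0 -> e / C _ C: inserts after position(s) 3, 10: zidepamebefezen
surface: zidepamebefezen

cell SUR=ne, GRD=em, VEL=un:
underlying: zidpame-ak-f-n
1. p -> b, s -> z / V _ V: no change
2. 0 -> e / C _ C #: inserts after position(s) 10: zidpameakfen
3. 0 -> e / C _ C: inserts after position(s) 3, 9: zidepameakefen
surface: zidepameakefen

cell SUR=gu, GRD=em, VEL=ri:
underlying: zidpame-ak-eba-zo
1. p -> b, s -> z / V _ V: no change
2. 0 -> e / C _ C #: no change
3. 0 -> e / C _ C: inserts after position(s) 3: zidepameakebazo
surface: zidepameakebazo

cell SUR=ak, GRD=pa, VEL=un:
underlying: zidpame-pe-kog-n
1. p -> b, s -> z / V _ V: fires at position(s) 8: zidpamebekogn
2. 0 -> e / C _ C #: inserts after position(s) 12: zidpamebekogen
3. 0 -> e / C _ C: inserts after position(s) 3: zidepamebekogen
surface: zidepamebekogen


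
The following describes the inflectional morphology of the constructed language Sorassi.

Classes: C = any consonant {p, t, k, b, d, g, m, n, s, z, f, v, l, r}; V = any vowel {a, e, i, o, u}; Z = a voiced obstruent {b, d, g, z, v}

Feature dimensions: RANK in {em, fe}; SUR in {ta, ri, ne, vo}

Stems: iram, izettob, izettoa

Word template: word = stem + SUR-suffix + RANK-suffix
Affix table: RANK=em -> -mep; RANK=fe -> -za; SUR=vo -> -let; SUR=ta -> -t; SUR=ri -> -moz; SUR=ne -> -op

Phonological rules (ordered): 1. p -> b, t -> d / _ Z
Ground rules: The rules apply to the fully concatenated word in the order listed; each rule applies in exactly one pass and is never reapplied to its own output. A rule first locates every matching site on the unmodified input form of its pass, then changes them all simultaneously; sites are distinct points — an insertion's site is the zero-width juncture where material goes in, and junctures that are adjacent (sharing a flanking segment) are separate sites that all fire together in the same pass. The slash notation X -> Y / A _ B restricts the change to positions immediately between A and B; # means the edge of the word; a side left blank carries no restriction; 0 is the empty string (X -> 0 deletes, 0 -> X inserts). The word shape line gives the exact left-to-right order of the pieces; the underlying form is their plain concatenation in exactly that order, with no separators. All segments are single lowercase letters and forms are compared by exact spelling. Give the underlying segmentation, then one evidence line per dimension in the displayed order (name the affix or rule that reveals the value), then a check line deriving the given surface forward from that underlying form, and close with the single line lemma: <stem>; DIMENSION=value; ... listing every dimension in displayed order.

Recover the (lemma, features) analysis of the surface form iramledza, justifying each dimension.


underlying: iram-let-za
RANK=fe - signalled by the affix -za
SUR=vo - signalled by the affix -let
check: iramletza -> iramledza
lemma: iram; RANK=fe; SUR=vo


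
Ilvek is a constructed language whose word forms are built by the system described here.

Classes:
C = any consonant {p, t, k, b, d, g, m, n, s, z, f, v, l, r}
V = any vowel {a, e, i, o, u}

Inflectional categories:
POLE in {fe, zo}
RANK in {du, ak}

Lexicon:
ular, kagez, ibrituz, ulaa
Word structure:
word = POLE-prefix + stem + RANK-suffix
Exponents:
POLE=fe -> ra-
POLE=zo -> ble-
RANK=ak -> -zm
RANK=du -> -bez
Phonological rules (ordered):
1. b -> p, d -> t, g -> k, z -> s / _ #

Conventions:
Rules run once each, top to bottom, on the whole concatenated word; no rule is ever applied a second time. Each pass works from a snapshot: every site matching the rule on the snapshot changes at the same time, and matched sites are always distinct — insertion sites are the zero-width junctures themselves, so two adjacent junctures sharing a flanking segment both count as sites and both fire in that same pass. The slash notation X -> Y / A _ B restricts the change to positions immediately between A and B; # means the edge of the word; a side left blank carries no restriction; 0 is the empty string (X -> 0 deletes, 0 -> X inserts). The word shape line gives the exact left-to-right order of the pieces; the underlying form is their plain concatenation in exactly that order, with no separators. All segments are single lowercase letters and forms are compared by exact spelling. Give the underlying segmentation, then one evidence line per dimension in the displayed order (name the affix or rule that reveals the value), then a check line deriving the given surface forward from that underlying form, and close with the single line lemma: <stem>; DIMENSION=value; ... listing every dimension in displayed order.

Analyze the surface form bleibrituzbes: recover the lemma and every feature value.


underlying: ble-ibrituz-bez
POLE=zo - signalled by the affix ble-
RANK=du - signalled by the affix -bez
check: bleibrituzbez -> bleibrituzbes
lemma: ibrituz; POLE=zo; RANK=du


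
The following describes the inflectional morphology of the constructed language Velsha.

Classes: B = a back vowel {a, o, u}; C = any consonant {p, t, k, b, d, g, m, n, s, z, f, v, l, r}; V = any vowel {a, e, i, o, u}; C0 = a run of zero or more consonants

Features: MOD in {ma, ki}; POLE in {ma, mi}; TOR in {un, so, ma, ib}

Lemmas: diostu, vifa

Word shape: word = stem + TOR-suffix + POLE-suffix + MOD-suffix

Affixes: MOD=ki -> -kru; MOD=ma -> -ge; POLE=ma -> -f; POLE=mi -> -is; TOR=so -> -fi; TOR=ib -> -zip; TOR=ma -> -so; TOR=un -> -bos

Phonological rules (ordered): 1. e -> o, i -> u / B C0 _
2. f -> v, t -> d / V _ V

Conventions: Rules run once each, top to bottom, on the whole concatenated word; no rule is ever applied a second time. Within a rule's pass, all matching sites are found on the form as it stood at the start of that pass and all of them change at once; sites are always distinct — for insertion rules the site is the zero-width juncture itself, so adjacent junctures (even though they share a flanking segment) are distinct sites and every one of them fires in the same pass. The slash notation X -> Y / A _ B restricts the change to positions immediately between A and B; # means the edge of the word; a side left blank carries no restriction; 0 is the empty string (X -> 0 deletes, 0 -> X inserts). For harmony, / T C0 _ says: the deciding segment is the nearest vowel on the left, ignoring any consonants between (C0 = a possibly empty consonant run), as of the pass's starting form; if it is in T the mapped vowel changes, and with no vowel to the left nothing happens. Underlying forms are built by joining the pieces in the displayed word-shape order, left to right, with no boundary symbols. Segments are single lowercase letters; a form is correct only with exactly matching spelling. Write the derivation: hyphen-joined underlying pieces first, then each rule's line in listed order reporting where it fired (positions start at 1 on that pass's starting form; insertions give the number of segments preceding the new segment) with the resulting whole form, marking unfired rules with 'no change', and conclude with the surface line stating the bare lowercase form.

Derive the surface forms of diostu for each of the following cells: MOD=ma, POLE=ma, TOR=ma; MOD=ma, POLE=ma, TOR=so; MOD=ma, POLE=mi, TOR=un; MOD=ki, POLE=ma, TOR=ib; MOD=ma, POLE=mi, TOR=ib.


cell MOD=ma, POLE=ma, TOR=ma:
underlying: diostu-so-f-ge
1. e -> o, i -> u / B C0 _: fires at position(s) 11: diostusofgo
2. f -> v, t -> d / V _ V: no change
surface: diostusofgo

cell MOD=ma, POLE=ma, TOR=so:
underlying: diostu-fi-f-ge
1. e -> o, i -> u / B C0 _: fires at position(s) 8: diostufufge
2. f -> v, t -> d / V _ V: fires at position(s) 7: diostuvufge
surface: diostuvufge

cell MOD=ma, POLE=mi, TOR=un:
underlying: diostu-bos-is-ge
1. e -> o, i -> u / B C0 _: fires at position(s) 10: diostubosusge
2. f -> v, t -> d / V _ V: no change
surface: diostubosusge

cell MOD=ki, POLE=ma, TOR=ib:
underlying: diostu-zip-f-kru
1. e -> o, i -> u / B C0 _: fires at position(s) 8: diostuzupfkru
2. f -> v, t -> d / V _ V: no change
surface: diostuzupfkru

cell MOD=ma, POLE=mi, TOR=ib:
underlying: diostu-zip-is-ge
1. e -> o, i -> u / B C0 _: fires at position(s) 8: diostuzupisge
2. f -> v, t -> d / V _ V: no change
surface: diostuzupisge


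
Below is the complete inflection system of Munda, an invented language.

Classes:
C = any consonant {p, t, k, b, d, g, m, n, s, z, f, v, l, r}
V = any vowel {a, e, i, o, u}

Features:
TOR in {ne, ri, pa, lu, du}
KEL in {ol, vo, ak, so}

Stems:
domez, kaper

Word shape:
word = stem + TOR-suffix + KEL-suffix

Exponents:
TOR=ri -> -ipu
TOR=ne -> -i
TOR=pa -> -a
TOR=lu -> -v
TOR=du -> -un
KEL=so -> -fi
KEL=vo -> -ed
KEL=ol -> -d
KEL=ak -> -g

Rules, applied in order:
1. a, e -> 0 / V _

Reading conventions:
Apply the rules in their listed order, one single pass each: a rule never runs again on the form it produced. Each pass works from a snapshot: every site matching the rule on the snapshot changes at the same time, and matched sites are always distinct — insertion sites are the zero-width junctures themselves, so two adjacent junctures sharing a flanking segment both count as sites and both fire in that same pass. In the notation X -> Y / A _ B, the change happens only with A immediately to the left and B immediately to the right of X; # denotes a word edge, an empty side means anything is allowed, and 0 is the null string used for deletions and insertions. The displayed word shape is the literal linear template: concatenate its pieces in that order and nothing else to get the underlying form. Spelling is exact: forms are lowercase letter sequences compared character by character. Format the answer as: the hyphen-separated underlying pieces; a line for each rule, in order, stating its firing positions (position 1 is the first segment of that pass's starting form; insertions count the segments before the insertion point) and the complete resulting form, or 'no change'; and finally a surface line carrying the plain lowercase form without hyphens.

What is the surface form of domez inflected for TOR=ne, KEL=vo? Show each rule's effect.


underlying: domez-i-ed
1. a, e -> 0 / V _: fires at position(s) 7: domezid
surface: domezid


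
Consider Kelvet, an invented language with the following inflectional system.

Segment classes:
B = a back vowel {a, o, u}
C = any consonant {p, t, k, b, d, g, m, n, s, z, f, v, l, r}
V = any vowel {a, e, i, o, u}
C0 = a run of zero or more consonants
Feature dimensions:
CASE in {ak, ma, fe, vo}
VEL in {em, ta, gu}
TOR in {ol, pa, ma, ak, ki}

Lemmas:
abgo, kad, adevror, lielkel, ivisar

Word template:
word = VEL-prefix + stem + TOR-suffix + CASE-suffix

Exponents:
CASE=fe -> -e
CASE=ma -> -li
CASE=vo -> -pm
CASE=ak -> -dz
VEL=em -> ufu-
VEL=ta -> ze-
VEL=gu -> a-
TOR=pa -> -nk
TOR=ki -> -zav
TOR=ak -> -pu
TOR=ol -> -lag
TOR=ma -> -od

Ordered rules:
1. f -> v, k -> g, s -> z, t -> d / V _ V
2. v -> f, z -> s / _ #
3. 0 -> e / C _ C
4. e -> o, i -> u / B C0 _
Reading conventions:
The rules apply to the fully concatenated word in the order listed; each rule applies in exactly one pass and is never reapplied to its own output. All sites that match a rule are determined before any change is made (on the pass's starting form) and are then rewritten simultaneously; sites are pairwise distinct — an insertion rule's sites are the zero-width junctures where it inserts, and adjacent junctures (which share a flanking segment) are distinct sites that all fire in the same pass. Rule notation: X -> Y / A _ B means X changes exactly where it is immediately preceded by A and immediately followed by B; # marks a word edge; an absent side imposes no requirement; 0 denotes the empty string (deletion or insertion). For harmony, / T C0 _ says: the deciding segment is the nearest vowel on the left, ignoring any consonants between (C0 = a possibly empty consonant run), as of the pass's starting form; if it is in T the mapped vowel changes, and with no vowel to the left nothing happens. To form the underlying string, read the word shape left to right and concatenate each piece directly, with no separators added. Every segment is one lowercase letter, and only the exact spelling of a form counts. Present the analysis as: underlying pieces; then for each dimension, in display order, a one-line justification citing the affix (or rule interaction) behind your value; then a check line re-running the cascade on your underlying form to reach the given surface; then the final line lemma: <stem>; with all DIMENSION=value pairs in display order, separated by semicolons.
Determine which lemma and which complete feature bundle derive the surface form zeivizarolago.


underlying: ze-ivisar-lag-e
CASE=fe - signalled by the affix -e
VEL=ta - signalled by the affix ze-
TOR=ol - signalled by the affix -lag
check: zeivisarlage -> zeivizarlage -> zeivizarlage -> zeivizarelage -> zeivizarolago
lemma: ivisar; CASE=fe; VEL=ta; TOR=ol


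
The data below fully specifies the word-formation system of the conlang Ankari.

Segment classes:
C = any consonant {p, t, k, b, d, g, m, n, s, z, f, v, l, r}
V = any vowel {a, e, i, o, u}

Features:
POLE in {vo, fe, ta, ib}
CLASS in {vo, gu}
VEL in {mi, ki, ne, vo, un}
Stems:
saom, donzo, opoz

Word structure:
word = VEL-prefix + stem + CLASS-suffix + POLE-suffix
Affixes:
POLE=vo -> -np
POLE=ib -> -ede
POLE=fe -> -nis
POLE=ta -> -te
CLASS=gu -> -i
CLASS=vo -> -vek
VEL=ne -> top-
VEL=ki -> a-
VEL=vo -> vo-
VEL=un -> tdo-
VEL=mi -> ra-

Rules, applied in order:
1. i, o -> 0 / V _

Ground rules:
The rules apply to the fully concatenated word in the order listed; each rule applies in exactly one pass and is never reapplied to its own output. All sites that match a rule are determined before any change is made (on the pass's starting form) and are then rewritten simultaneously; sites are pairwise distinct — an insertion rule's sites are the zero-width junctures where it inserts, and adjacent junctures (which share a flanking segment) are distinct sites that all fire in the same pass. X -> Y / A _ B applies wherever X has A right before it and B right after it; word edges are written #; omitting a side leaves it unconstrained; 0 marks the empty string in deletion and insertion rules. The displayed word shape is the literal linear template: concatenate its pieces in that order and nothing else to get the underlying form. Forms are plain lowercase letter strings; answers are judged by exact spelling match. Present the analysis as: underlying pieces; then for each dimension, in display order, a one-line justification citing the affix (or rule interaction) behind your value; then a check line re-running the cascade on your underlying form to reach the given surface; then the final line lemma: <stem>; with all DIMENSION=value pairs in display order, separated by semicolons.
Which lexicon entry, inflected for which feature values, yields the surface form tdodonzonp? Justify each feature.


underlying: tdo-donzo-i-np
POLE=vo - signalled by the affix -np
CLASS=gu - signalled by the affix -i
VEL=un - signalled by the affix tdo-
check: tdodonzoinp -> tdodonzonp
lemma: donzo; POLE=vo; CLASS=gu; VEL=un


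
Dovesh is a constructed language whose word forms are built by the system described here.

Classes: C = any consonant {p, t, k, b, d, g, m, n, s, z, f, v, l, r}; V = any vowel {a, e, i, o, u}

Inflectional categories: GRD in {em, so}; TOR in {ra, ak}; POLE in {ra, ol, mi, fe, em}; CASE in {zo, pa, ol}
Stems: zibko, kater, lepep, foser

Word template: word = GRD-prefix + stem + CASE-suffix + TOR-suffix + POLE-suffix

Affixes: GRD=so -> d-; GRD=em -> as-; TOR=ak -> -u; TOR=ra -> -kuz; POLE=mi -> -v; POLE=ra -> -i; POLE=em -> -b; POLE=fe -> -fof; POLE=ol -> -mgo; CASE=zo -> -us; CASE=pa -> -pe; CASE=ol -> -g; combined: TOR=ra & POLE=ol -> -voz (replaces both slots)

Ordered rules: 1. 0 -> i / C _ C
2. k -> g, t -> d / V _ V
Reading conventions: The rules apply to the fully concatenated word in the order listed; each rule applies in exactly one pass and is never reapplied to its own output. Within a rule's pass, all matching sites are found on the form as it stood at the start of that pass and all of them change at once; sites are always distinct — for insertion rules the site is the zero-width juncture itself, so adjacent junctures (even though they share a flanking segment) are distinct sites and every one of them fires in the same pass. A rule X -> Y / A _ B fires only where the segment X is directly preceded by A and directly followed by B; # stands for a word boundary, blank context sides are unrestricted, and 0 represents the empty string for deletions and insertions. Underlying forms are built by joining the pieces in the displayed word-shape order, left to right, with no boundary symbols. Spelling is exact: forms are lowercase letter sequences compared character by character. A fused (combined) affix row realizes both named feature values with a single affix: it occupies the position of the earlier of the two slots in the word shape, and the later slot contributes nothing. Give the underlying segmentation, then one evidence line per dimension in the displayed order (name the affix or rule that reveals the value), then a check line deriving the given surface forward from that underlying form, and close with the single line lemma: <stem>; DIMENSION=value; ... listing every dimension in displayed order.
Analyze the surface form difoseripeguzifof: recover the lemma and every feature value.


underlying: d-foser-pe-kuz-fof
GRD=so - signalled by the affix d-
TOR=ra - signalled by the affix -kuz
POLE=fe - signalled by the affix -fof
CASE=pa - signalled by the affix -pe
check: dfoserpekuzfof -> difoseripekuzifof -> difoseripeguzifof
lemma: foser; GRD=so; TOR=ra; POLE=fe; CASE=pa


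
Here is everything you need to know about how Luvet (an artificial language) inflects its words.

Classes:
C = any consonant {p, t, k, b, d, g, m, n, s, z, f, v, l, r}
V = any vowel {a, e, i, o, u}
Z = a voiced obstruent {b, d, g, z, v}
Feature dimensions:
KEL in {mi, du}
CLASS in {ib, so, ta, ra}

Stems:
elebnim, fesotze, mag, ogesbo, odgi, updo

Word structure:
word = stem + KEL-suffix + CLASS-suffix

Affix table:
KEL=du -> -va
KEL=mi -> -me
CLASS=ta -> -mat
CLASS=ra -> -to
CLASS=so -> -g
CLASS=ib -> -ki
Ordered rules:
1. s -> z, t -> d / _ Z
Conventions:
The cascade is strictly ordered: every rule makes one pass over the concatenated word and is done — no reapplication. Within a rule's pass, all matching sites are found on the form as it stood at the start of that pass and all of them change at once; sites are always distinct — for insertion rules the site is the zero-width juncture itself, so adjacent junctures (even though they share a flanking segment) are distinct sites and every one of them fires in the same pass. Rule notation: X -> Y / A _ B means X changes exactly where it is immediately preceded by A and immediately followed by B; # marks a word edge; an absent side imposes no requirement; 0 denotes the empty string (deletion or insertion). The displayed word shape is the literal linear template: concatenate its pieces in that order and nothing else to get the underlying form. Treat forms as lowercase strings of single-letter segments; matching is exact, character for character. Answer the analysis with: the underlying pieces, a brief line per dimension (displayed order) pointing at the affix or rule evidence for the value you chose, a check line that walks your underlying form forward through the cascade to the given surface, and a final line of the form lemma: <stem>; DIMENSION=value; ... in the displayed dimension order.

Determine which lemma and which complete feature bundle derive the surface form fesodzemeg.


underlying: fesotze-me-g
KEL=mi - signalled by the affix -me
CLASS=so - signalled by the affix -g
check: fesotzemeg -> fesodzemeg
lemma: fesotze; KEL=mi; CLASS=so


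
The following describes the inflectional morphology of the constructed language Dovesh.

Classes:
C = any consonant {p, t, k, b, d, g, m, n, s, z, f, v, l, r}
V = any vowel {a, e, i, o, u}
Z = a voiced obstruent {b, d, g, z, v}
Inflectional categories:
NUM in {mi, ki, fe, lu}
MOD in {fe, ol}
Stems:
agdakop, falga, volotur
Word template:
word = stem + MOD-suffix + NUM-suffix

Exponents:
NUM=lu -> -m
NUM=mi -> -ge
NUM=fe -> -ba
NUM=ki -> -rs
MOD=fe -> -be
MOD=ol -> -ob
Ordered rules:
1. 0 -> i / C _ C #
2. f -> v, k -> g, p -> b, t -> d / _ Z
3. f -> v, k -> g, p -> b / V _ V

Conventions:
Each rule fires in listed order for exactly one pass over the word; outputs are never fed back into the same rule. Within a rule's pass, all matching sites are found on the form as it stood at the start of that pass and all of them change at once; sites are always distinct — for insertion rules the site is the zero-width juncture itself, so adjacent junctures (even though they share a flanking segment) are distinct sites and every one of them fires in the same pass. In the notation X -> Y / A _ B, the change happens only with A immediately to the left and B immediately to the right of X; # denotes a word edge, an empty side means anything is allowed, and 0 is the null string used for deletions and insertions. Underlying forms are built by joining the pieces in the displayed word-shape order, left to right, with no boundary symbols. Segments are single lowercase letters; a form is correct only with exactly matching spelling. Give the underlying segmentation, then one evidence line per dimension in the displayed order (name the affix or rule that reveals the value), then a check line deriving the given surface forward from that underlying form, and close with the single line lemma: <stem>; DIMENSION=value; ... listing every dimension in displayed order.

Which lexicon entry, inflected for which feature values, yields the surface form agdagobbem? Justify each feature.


underlying: agdakop-be-m
NUM=lu - signalled by the affix -m
MOD=fe - signalled by the affix -be
check: agdakopbem -> agdakopbem -> agdakobbem -> agdagobbem
lemma: agdakop; NUM=lu; MOD=fe


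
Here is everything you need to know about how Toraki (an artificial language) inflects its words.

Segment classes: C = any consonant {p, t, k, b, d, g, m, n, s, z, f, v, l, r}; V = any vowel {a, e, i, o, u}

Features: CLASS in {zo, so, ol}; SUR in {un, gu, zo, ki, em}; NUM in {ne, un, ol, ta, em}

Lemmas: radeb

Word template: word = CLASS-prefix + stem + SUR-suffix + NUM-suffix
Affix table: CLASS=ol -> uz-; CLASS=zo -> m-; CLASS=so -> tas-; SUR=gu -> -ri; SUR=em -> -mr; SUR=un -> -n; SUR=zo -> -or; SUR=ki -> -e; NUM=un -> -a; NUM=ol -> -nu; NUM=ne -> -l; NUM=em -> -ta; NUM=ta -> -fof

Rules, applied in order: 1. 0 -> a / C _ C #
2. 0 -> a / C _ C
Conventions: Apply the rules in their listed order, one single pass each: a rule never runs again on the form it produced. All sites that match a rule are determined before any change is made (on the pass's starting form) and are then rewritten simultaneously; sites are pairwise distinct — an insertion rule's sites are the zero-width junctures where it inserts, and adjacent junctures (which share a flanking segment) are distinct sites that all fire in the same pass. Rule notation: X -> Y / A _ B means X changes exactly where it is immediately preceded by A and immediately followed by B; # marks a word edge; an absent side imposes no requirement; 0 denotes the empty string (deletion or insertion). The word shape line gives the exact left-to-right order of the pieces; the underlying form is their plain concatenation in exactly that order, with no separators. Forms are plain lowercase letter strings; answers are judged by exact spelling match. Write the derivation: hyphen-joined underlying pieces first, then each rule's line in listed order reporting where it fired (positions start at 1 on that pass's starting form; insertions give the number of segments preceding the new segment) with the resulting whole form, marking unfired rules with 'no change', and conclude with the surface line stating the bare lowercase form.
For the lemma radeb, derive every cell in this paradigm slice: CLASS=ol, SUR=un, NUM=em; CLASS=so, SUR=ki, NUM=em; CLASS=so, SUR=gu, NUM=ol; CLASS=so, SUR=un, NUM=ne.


cell CLASS=ol, SUR=un, NUM=em:
underlying: uz-radeb-n-ta
1. 0 -> a / C _ C #: no change
2. 0 -> a / C _ C: inserts after position(s) 2, 7, 8: uzaradebanata
surface: uzaradebanata

cell CLASS=so, SUR=ki, NUM=em:
underlying: tas-radeb-e-ta
1. 0 -> a / C _ C #: no change
2. 0 -> a / C _ C: inserts after position(s) 3: tasaradebeta
surface: tasaradebeta

cell CLASS=so, SUR=gu, NUM=ol:
underlying: tas-radeb-ri-nu
1. 0 -> a / C _ C #: no change
2. 0 -> a / C _ C: inserts after position(s) 3, 8: tasaradebarinu
surface: tasaradebarinu

cell CLASS=so, SUR=un, NUM=ne:
underlying: tas-radeb-n-l
1. 0 -> a / C _ C #: inserts after position(s) 9: tasradebnal
2. 0 -> a / C _ C: inserts after position(s) 3, 8: tasaradebanal
surface: tasaradebanal


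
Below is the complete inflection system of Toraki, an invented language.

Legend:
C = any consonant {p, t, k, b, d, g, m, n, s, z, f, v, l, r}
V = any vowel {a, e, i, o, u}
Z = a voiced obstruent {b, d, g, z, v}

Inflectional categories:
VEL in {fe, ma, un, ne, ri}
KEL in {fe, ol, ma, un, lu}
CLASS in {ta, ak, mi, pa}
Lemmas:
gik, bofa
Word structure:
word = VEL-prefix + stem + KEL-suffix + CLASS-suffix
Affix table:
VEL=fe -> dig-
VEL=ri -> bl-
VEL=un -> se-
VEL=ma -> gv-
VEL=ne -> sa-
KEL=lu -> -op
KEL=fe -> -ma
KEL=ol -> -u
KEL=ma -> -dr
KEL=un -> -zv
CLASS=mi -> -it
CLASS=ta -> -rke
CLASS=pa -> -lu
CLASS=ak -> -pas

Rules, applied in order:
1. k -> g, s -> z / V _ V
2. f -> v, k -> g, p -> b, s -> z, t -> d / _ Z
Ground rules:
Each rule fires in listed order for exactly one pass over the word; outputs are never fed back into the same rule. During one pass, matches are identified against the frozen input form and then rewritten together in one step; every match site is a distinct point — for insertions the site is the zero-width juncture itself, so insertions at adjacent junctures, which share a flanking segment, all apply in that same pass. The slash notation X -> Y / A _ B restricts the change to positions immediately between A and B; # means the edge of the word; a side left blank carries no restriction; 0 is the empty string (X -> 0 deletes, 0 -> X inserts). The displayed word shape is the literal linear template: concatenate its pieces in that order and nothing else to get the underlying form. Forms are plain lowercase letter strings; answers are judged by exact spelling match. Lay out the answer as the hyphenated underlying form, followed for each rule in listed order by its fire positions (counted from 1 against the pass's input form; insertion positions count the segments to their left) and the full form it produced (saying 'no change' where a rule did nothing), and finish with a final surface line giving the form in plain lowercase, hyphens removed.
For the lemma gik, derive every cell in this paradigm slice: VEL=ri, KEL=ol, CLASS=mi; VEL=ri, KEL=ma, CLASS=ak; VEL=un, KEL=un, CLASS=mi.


cell VEL=ri, KEL=ol, CLASS=mi:
underlying: bl-gik-u-it
1. k -> g, s -> z / V _ V: fires at position(s) 5: blgiguit
2. f -> v, k -> g, p -> b, s -> z, t -> d / _ Z: no change
surface: blgiguit

cell VEL=ri, KEL=ma, CLASS=ak:
underlying: bl-gik-dr-pas
1. k -> g, s -> z / V _ V: no change
2. f -> v, k -> g, p -> b, s -> z, t -> d / _ Z: fires at position(s) 5: blgigdrpas
surface: blgigdrpas

cell VEL=un, KEL=un, CLASS=mi:
underlying: se-gik-zv-it
1. k -> g, s -> z / V _ V: no change
2. f -> v, k -> g, p -> b, s -> z, t -> d / _ Z: fires at position(s) 5: segigzvit
surface: segigzvit


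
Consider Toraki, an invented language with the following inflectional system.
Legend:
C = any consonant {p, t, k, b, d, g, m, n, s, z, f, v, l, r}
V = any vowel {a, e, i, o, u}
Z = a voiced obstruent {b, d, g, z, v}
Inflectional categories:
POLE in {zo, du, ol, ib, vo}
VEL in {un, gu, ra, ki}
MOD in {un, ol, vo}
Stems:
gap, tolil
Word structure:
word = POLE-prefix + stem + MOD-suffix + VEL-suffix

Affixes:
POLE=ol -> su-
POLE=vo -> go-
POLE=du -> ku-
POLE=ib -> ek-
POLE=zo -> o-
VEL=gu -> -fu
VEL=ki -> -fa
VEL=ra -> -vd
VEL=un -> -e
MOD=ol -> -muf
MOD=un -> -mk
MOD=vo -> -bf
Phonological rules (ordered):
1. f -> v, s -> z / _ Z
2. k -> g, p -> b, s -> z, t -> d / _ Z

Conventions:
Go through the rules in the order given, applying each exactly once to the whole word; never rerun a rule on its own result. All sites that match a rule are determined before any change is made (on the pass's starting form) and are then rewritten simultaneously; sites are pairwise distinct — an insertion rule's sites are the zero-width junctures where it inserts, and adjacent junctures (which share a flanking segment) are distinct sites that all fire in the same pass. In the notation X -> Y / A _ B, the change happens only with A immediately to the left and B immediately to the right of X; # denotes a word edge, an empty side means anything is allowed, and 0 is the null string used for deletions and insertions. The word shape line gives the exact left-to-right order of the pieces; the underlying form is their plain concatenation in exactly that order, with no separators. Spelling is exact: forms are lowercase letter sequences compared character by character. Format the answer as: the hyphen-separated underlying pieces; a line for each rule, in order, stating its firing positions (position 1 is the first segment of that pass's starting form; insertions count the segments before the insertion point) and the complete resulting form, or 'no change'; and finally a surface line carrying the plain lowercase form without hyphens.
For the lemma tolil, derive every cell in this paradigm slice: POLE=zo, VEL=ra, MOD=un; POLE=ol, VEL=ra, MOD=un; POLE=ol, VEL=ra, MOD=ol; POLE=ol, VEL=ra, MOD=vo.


cell POLE=zo, VEL=ra, MOD=un:
underlying: o-tolil-mk-vd
1. f -> v, s -> z / _ Z: no change
2. k -> g, p -> b, s -> z, t -> d / _ Z: fires at position(s) 8: otolilmgvd
surface: otolilmgvd

cell POLE=ol, VEL=ra, MOD=un:
underlying: su-tolil-mk-vd
1. f -> v, s -> z / _ Z: no change
2. k -> g, p -> b, s -> z, t -> d / _ Z: fires at position(s) 9: sutolilmgvd
surface: sutolilmgvd

cell POLE=ol, VEL=ra, MOD=ol:
underlying: su-tolil-muf-vd
1. f -> v, s -> z / _ Z: fires at position(s) 10: sutolilmuvvd
2. k -> g, p -> b, s -> z, t -> d / _ Z: no change
surface: sutolilmuvvd

cell POLE=ol, VEL=ra, MOD=vo:
underlying: su-tolil-bf-vd
1. f -> v, s -> z / _ Z: fires at position(s) 9: sutolilbvvd
2. k -> g, p -> b, s -> z, t -> d / _ Z: no change
surface: sutolilbvvd


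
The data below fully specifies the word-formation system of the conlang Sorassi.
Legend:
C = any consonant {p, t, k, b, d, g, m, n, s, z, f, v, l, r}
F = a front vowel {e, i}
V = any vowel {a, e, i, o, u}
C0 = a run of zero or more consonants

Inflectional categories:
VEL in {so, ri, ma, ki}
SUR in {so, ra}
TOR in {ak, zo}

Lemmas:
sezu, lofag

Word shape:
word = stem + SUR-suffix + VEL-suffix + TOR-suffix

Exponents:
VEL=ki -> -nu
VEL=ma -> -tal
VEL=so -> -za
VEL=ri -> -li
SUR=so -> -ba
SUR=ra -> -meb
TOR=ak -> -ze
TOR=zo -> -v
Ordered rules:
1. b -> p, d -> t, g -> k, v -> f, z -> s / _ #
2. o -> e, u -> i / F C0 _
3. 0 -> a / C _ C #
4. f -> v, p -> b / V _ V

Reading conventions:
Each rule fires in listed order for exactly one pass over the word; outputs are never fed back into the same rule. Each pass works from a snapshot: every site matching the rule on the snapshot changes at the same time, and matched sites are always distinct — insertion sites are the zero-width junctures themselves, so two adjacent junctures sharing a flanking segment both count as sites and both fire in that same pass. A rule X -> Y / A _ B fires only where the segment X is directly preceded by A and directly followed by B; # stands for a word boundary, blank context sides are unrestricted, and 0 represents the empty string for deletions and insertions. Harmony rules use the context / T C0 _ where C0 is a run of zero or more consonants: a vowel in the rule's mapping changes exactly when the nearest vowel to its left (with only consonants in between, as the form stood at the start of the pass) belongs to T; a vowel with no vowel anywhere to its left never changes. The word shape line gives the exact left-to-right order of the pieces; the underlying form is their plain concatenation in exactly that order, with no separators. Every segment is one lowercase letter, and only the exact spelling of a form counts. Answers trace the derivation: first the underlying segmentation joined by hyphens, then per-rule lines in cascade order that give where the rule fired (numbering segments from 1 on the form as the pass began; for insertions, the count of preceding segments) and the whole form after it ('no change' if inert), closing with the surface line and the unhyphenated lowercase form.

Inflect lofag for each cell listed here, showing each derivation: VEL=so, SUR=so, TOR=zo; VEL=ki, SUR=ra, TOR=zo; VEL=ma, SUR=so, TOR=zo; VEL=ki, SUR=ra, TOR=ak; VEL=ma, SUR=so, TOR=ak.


cell VEL=so, SUR=so, TOR=zo:
underlying: lofag-ba-za-v
1. b -> p, d -> t, g -> k, v -> f, z -> s / _ #: fires at position(s) 10: lofagbazaf
2. o -> e, u -> i / F C0 _: no change
3. 0 -> a / C _ C #: no change
4. f -> v, p -> b / V _ V: fires at position(s) 3: lovagbazaf
surface: lovagbazaf

cell VEL=ki, SUR=ra, TOR=zo:
underlying: lofag-meb-nu-v
1. b -> p, d -> t, g -> k, v -> f, z -> s / _ #: fires at position(s) 11: lofagmebnuf
2. o -> e, u -> i / F C0 _: fires at position(s) 10: lofagmebnif
3. 0 -> a / C _ C #: no change
4. f -> v, p -> b / V _ V: fires at position(s) 3: lovagmebnif
surface: lovagmebnif

cell VEL=ma, SUR=so, TOR=zo:
underlying: lofag-ba-tal-v
1. b -> p, d -> t, g -> k, v -> f, z -> s / _ #: fires at position(s) 11: lofagbatalf
2. o -> e, u -> i / F C0 _: no change
3. 0 -> a / C _ C #: inserts after position(s) 10: lofagbatalaf
4. f -> v, p -> b / V _ V: fires at position(s) 3: lovagbatalaf
surface: lovagbatalaf

cell VEL=ki, SUR=ra, TOR=ak:
underlying: lofag-meb-nu-ze
1. b -> p, d -> t, g -> k, v -> f, z -> s / _ #: no change
2. o -> e, u -> i / F C0 _: fires at position(s) 10: lofagmebnize
3. 0 -> a / C _ C #: no change
4. f -> v, p -> b / V _ V: fires at position(s) 3: lovagmebnize
surface: lovagmebnize

cell VEL=ma, SUR=so, TOR=ak:
underlying: lofag-ba-tal-ze
1. b -> p, d -> t, g -> k, v -> f, z -> s / _ #: no change
2. o -> e, u -> i / F C0 _: no change
3. 0 -> a / C _ C #: no change
4. f -> v, p -> b / V _ V: fires at position(s) 3: lovagbatalze
surface: lovagbatalze
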